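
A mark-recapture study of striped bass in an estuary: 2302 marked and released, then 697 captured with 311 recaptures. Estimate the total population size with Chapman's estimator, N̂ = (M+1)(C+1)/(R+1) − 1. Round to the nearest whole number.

N ≈ 5151

N̂ = (2302+1)(697+1)/(311+1) − 1 = 2303·698/312 − 1
= 1607494/312 − 1 ≈ 5152.2 − 1 ≈ 5151.2 → 5151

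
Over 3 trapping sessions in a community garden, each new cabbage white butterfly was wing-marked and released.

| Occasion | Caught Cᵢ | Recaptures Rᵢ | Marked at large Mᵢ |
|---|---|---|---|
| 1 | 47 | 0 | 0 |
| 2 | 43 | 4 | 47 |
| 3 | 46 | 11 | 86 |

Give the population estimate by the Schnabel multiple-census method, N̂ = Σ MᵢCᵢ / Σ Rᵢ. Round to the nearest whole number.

Σ MᵢCᵢ = 0·47 + 47·43 + 86·46 = 0 + 2021 + 3956 = 5977
Σ Rᵢ = 0 + 4 + 11 = 15
N̂ = 5977 / 15 ≈ 398.47 → 398

N ≈ 398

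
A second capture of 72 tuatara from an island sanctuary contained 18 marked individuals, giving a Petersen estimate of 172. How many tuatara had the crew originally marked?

M = 43

From N = M·C/R: M = N·R / C = 172·18 / 72 = 3096 / 72 = 43.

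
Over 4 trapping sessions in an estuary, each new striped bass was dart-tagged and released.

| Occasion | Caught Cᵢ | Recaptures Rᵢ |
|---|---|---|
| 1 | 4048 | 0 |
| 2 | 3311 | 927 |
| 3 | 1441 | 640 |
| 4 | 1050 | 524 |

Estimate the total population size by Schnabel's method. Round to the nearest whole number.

Marked at large before each occasion: Mᵢ = Σⱼ<ᵢ (Cⱼ − Rⱼ) → M1=0, M2=4048, M3=6432, M4=7233
Σ MᵢCᵢ = 0·4048 + 4048·3311 + 6432·1441 + 7233·1050 = 0 + 13402928 + 9268512 + 7594650 = 30266090
Σ Rᵢ = 0 + 927 + 640 + 524 = 2091
N̂ = 30266090 / 2091 ≈ 14474.46 → 14474

N ≈ 14,474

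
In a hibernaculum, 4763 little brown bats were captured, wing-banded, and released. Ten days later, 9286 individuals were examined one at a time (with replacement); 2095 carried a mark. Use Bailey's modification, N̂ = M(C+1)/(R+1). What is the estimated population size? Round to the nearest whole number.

N ≈ 21,104

N̂ = 4763·(9286+1)/(2095+1) = 4763·9287/2096 = 44233981/2096 ≈ 21104.0 → 21104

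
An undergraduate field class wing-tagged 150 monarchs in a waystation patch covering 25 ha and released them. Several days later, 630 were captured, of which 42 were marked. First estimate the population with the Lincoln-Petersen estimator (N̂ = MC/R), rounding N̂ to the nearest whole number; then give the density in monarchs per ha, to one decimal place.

N̂ = 150·630/42 = 94500/42 = 2250
Density = N̂ / area = 2250 / 25 = 90.0 per ha

density ≈ 90.0 monarchs per ha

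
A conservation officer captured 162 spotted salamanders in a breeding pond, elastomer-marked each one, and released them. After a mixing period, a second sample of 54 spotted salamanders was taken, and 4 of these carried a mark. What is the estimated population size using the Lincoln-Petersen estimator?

If marked individuals mix randomly, R/C ≈ M/N, giving N ≈ M·C/R.
N = (162 × 54) / 4 = 8748 / 4 = 2187

N = 2187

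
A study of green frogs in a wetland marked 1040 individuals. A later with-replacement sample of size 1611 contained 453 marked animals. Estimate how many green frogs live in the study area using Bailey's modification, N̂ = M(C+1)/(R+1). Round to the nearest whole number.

N ≈ 3693

N̂ = 1040·(1611+1)/(453+1) = 1040·1612/454 = 1676480/454 ≈ 3692.7 → 3693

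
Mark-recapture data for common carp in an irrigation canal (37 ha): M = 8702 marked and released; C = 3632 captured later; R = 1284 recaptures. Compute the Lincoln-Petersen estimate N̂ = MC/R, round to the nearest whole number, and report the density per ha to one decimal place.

density ≈ 665.3 common carp per ha

N̂ = 8702·3632/1284 = 31605664/1284 ≈ 24615.0 → 24615
Density = N̂ / area = 24615 / 37 ≈ 665.27 → 665.3 per ha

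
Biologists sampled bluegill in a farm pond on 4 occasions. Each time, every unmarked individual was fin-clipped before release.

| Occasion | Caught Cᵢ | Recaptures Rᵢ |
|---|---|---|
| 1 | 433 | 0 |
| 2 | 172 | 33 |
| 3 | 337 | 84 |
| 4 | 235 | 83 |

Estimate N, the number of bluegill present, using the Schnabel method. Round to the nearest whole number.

N ≈ 2306

Marked at large before each occasion: Mᵢ = Σⱼ<ᵢ (Cⱼ − Rⱼ) → M1=0, M2=433, M3=572, M4=825
Σ MᵢCᵢ = 0·433 + 433·172 + 572·337 + 825·235 = 0 + 74476 + 192764 + 193875 = 461115
Σ Rᵢ = 0 + 33 + 84 + 83 = 200
N̂ = 461115 / 200 ≈ 2305.6 → 2306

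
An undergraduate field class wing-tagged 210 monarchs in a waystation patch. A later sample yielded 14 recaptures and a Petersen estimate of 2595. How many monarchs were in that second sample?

From N = M·C/R: C = N·R / M = 2595·14 / 210 = 36330 / 210 = 173.

C = 173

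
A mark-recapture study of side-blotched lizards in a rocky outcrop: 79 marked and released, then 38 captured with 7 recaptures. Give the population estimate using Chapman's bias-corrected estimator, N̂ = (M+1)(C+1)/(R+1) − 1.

N = 389

N̂ = (79+1)(38+1)/(7+1) − 1 = 80·39/8 − 1
= 3120/8 − 1 = 390 − 1 = 389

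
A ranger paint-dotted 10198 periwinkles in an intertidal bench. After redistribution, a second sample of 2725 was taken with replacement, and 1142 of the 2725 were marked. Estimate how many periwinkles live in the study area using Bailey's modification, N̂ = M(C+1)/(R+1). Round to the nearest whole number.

N ≈ 24,322

N̂ = 10198·(2725+1)/(1142+1) = 10198·2726/1143 = 27799748/1143 ≈ 24321.7 → 24322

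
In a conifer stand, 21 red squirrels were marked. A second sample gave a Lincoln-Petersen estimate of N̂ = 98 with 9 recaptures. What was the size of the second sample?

From N = M·C/R: C = N·R / M = 98·9 / 21 = 882 / 21 = 42.

C = 42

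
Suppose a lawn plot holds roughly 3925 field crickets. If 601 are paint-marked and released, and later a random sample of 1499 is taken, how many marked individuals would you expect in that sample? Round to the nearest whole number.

Expected recaptures E[R] = M·C / N.
E[R] = 601 × 1499 / 3925 = 900899 / 3925 ≈ 229.5 → 230

expected recaptures ≈ 230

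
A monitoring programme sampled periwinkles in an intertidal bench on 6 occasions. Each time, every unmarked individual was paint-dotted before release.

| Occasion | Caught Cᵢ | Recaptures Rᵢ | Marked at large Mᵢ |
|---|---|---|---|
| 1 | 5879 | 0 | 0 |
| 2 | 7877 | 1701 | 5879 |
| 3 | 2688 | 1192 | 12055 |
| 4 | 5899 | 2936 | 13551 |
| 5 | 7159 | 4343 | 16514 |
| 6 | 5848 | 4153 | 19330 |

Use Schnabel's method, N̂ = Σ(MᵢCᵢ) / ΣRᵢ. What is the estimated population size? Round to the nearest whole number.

Σ MᵢCᵢ = 0·5879 + 5879·7877 + 12055·2688 + 13551·5899 + 16514·7159 + 19330·5848 = 0 + 46308883 + 32403840 + 79937349 + 118223726 + 113041840 = 389915638
Σ Rᵢ = 0 + 1701 + 1192 + 2936 + 4343 + 4153 = 14325
N̂ = 389915638 / 14325 ≈ 27219.2 → 27219

N ≈ 27,219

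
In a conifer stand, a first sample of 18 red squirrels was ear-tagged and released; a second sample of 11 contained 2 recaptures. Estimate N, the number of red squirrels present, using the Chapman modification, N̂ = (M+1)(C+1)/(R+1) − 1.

N̂ = (18+1)(11+1)/(2+1) − 1 = 19·12/3 − 1
= 228/3 − 1 = 76 − 1 = 75

N = 75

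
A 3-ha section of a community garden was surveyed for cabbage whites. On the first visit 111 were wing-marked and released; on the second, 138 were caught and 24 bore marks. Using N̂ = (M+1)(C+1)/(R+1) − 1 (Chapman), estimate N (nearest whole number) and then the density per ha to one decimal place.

density ≈ 207.3 cabbage whites per ha

N̂ = 112·139/25 − 1 = 15568/25 − 1 ≈ 621.7 → 622
Density = N̂ / area = 622 / 3 ≈ 207.33 → 207.3 per ha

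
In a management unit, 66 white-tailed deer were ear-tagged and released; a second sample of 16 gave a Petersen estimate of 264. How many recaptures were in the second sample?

R = 4

From N = M·C/R: R = M·C / N = 66·16 / 264 = 1056 / 264 = 4.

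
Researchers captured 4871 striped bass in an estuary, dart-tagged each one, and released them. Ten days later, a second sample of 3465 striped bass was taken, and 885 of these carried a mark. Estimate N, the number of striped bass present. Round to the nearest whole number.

N ≈ 19,071

N = (4871 × 3465) / 885 = 16878015 / 885 ≈ 19071.2 → 19071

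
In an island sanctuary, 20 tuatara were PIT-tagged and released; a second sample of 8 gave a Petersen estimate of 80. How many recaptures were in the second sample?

From N = M·C/R: R = M·C / N = 20·8 / 80 = 160 / 80 = 2.

R = 2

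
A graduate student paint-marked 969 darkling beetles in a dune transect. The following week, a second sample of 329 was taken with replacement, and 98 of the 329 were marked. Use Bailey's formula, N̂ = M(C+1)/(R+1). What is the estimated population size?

N̂ = 969·(329+1)/(98+1) = 969·330/99 = 319770/99 = 3230

N = 3230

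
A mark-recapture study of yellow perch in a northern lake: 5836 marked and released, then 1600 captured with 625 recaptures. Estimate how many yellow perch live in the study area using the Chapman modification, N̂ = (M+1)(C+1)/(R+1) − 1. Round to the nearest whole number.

N ≈ 14,927

N̂ = (5836+1)(1600+1)/(625+1) − 1 = 5837·1601/626 − 1
= 9345037/626 − 1 ≈ 14928.2 − 1 ≈ 14927.2 → 14927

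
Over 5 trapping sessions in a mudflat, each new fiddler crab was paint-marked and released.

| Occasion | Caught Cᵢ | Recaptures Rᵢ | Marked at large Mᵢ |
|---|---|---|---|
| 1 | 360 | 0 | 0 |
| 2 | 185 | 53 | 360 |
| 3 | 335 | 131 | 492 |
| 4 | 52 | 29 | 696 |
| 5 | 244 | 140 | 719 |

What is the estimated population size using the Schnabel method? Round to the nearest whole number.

Σ MᵢCᵢ = 0·360 + 360·185 + 492·335 + 696·52 + 719·244 = 0 + 66600 + 164820 + 36192 + 175436 = 443048
Σ Rᵢ = 0 + 53 + 131 + 29 + 140 = 353
N̂ = 443048 / 353 ≈ 1255.1 → 1255

N ≈ 1255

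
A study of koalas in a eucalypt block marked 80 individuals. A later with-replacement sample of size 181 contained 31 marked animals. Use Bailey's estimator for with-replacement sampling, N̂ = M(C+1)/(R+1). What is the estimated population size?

N̂ = 80·(181+1)/(31+1) = 80·182/32 = 14560/32 = 455

N = 455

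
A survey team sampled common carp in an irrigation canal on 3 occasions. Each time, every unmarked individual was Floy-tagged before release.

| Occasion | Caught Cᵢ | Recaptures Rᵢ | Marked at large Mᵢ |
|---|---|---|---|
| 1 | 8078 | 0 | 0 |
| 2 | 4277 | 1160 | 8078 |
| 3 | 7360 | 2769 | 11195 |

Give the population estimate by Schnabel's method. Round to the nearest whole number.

Σ MᵢCᵢ = 0·8078 + 8078·4277 + 11195·7360 = 0 + 34549606 + 82395200 = 116944806
Σ Rᵢ = 0 + 1160 + 2769 = 3929
N̂ = 116944806 / 3929 ≈ 29764.5 → 29765

N ≈ 29,765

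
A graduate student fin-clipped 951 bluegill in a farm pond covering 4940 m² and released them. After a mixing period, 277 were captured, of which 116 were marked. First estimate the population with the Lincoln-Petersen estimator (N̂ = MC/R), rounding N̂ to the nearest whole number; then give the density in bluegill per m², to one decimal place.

N̂ = 951·277/116 = 263427/116 ≈ 2270.9 → 2271
Density = N̂ / area = 2271 / 4940 ≈ 0.46 → 0.5 per m²

density ≈ 0.5 bluegill per m²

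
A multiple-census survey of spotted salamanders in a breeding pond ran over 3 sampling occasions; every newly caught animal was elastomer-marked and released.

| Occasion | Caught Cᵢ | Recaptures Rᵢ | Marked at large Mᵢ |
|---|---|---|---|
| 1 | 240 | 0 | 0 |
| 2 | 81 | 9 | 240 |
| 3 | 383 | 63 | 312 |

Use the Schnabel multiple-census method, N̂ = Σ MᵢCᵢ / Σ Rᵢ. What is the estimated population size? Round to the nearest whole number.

Σ MᵢCᵢ = 0·240 + 240·81 + 312·383 = 0 + 19440 + 119496 = 138936
Σ Rᵢ = 0 + 9 + 63 = 72
N̂ = 138936 / 72 ≈ 1929.7 → 1930

N ≈ 1930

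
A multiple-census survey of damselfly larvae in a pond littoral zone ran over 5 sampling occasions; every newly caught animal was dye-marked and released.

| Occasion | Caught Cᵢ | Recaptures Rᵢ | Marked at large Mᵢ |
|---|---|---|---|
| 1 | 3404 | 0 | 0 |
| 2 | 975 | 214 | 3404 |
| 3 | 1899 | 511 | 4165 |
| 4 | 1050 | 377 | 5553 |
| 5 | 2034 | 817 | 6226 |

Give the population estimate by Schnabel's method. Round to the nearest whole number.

N ≈ 15,489

Σ MᵢCᵢ = 0·3404 + 3404·975 + 4165·1899 + 5553·1050 + 6226·2034 = 0 + 3318900 + 7909335 + 5830650 + 12663684 = 29722569
Σ Rᵢ = 0 + 214 + 511 + 377 + 817 = 1919
N̂ = 29722569 / 1919 ≈ 15488.6 → 15489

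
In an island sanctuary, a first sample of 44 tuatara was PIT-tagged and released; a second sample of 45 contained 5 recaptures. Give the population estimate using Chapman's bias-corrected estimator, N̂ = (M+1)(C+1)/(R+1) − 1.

N = 344

N̂ = (44+1)(45+1)/(5+1) − 1 = 45·46/6 − 1
= 2070/6 − 1 = 345 − 1 = 344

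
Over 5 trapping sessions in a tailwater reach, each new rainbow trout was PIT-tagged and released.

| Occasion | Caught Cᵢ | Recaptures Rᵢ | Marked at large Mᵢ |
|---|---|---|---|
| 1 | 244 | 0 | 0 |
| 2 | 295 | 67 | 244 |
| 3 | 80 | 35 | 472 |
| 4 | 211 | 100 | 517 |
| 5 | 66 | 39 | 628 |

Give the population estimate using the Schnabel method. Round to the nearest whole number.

Σ MᵢCᵢ = 0·244 + 244·295 + 472·80 + 517·211 + 628·66 = 0 + 71980 + 37760 + 109087 + 41448 = 260275
Σ Rᵢ = 0 + 67 + 35 + 100 + 39 = 241
N̂ = 260275 / 241 ≈ 1080.0 → 1080

N ≈ 1080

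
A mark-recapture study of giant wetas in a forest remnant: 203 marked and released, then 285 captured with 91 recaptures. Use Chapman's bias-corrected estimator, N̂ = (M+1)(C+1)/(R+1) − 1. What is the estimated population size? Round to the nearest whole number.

N̂ = (203+1)(285+1)/(91+1) − 1 = 204·286/92 − 1
= 58344/92 − 1 ≈ 634.2 − 1 ≈ 633.2 → 633

N ≈ 633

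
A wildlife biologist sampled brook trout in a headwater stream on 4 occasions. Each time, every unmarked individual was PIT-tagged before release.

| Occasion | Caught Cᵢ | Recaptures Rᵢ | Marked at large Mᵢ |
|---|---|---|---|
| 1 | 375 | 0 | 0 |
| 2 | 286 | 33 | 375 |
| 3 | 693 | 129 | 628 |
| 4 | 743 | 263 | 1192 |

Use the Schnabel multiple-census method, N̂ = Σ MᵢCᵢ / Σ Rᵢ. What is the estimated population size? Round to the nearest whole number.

Σ MᵢCᵢ = 0·375 + 375·286 + 628·693 + 1192·743 = 0 + 107250 + 435204 + 885656 = 1428110
Σ Rᵢ = 0 + 33 + 129 + 263 = 425
N̂ = 1428110 / 425 ≈ 3360.3 → 3360

N ≈ 3360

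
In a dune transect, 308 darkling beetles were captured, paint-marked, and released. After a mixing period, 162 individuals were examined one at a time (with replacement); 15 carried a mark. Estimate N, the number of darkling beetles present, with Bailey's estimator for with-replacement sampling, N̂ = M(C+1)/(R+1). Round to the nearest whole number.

N̂ = 308·(162+1)/(15+1) = 308·163/16 = 50204/16 ≈ 3137.8 → 3138

N ≈ 3138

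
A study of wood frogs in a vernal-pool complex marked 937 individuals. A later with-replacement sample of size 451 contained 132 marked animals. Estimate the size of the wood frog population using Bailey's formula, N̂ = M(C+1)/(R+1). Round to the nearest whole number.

N ≈ 3184

N̂ = 937·(451+1)/(132+1) = 937·452/133 = 423524/133 ≈ 3184.4 → 3184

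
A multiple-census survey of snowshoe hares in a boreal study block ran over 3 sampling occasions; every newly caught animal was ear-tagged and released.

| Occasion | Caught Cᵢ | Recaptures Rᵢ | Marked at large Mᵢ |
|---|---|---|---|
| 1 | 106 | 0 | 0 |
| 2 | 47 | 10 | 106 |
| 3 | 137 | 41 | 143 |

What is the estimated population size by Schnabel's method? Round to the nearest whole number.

Σ MᵢCᵢ = 0·106 + 106·47 + 143·137 = 0 + 4982 + 19591 = 24573
Σ Rᵢ = 0 + 10 + 41 = 51
N̂ = 24573 / 51 ≈ 481.8 → 482

N ≈ 482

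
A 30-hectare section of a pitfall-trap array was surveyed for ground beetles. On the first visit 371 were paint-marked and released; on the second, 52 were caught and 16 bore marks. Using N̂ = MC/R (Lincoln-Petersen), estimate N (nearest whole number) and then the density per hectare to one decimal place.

N̂ = 371·52/16 = 19292/16 ≈ 1205.8 → 1206
Density = N̂ / area = 1206 / 30 ≈ 40.20 → 40.2 per hectare

density ≈ 40.2 ground beetles per hectare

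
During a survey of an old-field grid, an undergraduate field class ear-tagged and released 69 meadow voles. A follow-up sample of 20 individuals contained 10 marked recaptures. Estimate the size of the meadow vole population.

N = 138

Lincoln-Petersen assumes M/N = R/C, so N = M·C / R.
N = (69 × 20) / 10 = 1380 / 10 = 138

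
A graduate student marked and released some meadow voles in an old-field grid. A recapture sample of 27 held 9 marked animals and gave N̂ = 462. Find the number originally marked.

From N = M·C/R: M = N·R / C = 462·9 / 27 = 4158 / 27 = 154.

M = 154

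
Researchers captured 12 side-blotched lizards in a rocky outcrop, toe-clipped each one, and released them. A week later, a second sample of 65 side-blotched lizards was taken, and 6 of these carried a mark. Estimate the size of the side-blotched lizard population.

N = 130

If marked individuals mix randomly, R/C ≈ M/N, giving N ≈ M·C/R.
N = (12 × 65) / 6 = 780 / 6 = 130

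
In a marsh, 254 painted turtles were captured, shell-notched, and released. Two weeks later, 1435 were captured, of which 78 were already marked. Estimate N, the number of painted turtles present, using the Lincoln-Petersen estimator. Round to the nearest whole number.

N = (254 × 1435) / 78 = 364490 / 78 ≈ 4672.9 → 4673

N ≈ 4673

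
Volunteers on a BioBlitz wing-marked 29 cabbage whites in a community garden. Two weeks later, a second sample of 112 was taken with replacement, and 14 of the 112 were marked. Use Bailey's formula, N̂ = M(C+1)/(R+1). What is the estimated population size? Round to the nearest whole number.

N̂ = 29·(112+1)/(14+1) = 29·113/15 = 3277/15 ≈ 218.47 → 218

N ≈ 218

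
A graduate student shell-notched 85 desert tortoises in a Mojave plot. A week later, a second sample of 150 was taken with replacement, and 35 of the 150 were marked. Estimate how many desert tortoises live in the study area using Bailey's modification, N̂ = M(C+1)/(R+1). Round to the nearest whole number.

N ≈ 357

N̂ = 85·(150+1)/(35+1) = 85·151/36 = 12835/36 ≈ 356.5 → 357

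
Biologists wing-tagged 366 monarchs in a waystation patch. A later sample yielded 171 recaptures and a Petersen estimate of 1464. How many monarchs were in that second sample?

From N = M·C/R: C = N·R / M = 1464·171 / 366 = 250344 / 366 = 684.

C = 684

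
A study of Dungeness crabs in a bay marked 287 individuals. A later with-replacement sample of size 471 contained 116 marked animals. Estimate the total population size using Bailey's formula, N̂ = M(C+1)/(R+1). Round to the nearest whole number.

N ≈ 1158

N̂ = 287·(471+1)/(116+1) = 287·472/117 = 135464/117 ≈ 1157.8 → 1158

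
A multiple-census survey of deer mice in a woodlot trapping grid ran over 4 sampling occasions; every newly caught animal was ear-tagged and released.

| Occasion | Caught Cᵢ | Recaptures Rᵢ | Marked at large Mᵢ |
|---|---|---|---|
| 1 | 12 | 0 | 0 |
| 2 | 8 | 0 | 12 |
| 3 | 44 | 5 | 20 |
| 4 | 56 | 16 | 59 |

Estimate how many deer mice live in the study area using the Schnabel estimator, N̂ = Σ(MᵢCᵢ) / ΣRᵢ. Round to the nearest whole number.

Σ MᵢCᵢ = 0·12 + 12·8 + 20·44 + 59·56 = 0 + 96 + 880 + 3304 = 4280
Σ Rᵢ = 0 + 0 + 5 + 16 = 21
N̂ = 4280 / 21 ≈ 203.8 → 204

N ≈ 204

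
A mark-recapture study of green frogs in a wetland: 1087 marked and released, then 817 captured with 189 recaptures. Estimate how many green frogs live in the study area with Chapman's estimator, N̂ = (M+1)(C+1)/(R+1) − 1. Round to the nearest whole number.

N ≈ 4683

N̂ = (1087+1)(817+1)/(189+1) − 1 = 1088·818/190 − 1
= 889984/190 − 1 ≈ 4684.1 − 1 ≈ 4683.1 → 4683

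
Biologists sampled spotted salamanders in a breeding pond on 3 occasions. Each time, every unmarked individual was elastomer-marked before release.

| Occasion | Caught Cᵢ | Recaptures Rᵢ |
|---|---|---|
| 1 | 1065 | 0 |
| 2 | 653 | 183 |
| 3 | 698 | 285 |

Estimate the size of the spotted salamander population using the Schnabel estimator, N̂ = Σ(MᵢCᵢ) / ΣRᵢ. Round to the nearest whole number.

N ≈ 3775

Marked at large before each occasion: Mᵢ = Σⱼ<ᵢ (Cⱼ − Rⱼ) → M1=0, M2=1065, M3=1535
Σ MᵢCᵢ = 0·1065 + 1065·653 + 1535·698 = 0 + 695445 + 1071430 = 1766875
Σ Rᵢ = 0 + 183 + 285 = 468
N̂ = 1766875 / 468 ≈ 3775.4 → 3775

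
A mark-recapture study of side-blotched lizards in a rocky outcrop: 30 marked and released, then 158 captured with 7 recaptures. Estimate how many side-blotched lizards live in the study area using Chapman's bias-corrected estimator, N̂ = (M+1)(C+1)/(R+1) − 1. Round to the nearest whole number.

N ≈ 615

N̂ = (30+1)(158+1)/(7+1) − 1 = 31·159/8 − 1
= 4929/8 − 1 ≈ 616.1 − 1 ≈ 615.1 → 615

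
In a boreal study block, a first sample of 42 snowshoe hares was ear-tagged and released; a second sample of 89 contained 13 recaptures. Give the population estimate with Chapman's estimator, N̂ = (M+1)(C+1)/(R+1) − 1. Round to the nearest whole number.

N ≈ 275

N̂ = (42+1)(89+1)/(13+1) − 1 = 43·90/14 − 1
= 3870/14 − 1 ≈ 276.4 − 1 ≈ 275.4 → 275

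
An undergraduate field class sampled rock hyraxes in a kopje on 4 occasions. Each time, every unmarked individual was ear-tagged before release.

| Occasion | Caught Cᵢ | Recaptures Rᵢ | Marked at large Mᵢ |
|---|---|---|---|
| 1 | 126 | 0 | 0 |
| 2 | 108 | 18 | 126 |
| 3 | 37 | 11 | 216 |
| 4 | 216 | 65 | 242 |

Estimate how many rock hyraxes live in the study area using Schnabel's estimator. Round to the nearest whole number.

Σ MᵢCᵢ = 0·126 + 126·108 + 216·37 + 242·216 = 0 + 13608 + 7992 + 52272 = 73872
Σ Rᵢ = 0 + 18 + 11 + 65 = 94
N̂ = 73872 / 94 ≈ 785.9 → 786

N ≈ 786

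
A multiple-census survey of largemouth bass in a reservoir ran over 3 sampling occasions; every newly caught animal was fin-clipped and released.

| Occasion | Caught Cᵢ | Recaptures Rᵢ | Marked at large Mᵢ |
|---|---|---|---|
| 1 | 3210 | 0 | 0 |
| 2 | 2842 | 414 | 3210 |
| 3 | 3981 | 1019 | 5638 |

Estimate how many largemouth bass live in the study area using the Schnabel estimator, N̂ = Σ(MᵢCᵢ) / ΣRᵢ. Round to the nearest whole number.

N ≈ 22,029

Σ MᵢCᵢ = 0·3210 + 3210·2842 + 5638·3981 = 0 + 9122820 + 22444878 = 31567698
Σ Rᵢ = 0 + 414 + 1019 = 1433
N̂ = 31567698 / 1433 ≈ 22029.1 → 22029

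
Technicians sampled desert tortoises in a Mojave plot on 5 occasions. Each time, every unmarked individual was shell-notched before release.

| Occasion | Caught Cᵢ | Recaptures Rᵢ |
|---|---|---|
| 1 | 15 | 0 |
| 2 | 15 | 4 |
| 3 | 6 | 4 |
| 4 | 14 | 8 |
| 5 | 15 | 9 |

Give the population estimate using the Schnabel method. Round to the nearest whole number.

N ≈ 51

Marked at large before each occasion: Mᵢ = Σⱼ<ᵢ (Cⱼ − Rⱼ) → M1=0, M2=15, M3=26, M4=28, M5=34
Σ MᵢCᵢ = 0·15 + 15·15 + 26·6 + 28·14 + 34·15 = 0 + 225 + 156 + 392 + 510 = 1283
Σ Rᵢ = 0 + 4 + 4 + 8 + 9 = 25
N̂ = 1283 / 25 ≈ 51.3 → 51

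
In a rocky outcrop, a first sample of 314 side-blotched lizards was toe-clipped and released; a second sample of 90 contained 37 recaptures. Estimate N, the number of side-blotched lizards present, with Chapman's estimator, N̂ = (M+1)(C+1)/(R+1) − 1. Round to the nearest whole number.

N ≈ 753

N̂ = (314+1)(90+1)/(37+1) − 1 = 315·91/38 − 1
= 28665/38 − 1 ≈ 754.3 − 1 ≈ 753.3 → 753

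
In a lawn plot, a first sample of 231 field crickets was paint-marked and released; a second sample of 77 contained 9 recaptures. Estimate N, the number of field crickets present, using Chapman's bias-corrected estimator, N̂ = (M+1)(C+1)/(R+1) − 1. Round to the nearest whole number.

N̂ = (231+1)(77+1)/(9+1) − 1 = 232·78/10 − 1
= 18096/10 − 1 ≈ 1809.6 − 1 ≈ 1808.6 → 1809

N ≈ 1809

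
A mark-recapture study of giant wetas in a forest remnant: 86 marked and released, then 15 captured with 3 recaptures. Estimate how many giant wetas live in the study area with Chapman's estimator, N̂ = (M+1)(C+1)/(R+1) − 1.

N̂ = (86+1)(15+1)/(3+1) − 1 = 87·16/4 − 1
= 1392/4 − 1 = 348 − 1 = 347

N = 347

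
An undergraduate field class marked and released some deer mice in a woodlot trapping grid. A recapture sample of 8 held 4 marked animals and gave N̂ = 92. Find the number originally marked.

M = 46

From N = M·C/R: M = N·R / C = 92·4 / 8 = 368 / 8 = 46.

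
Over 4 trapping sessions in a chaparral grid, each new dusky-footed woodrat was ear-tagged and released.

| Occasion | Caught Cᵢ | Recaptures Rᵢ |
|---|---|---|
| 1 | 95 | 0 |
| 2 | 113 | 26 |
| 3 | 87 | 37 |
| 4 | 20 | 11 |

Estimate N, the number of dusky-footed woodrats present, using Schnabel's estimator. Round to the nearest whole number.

N ≈ 422

Marked at large before each occasion: Mᵢ = Σⱼ<ᵢ (Cⱼ − Rⱼ) → M1=0, M2=95, M3=182, M4=232
Σ MᵢCᵢ = 0·95 + 95·113 + 182·87 + 232·20 = 0 + 10735 + 15834 + 4640 = 31209
Σ Rᵢ = 0 + 26 + 37 + 11 = 74
N̂ = 31209 / 74 ≈ 421.7 → 422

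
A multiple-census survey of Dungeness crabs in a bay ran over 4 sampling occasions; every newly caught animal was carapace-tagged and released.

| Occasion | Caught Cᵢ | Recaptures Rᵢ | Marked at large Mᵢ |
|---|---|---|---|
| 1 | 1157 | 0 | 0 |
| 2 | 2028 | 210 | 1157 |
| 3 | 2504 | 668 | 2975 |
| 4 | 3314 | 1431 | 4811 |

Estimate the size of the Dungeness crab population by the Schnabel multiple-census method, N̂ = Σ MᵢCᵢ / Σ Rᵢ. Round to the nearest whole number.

N ≈ 11,147

Σ MᵢCᵢ = 0·1157 + 1157·2028 + 2975·2504 + 4811·3314 = 0 + 2346396 + 7449400 + 15943654 = 25739450
Σ Rᵢ = 0 + 210 + 668 + 1431 = 2309
N̂ = 25739450 / 2309 ≈ 11147.4 → 11147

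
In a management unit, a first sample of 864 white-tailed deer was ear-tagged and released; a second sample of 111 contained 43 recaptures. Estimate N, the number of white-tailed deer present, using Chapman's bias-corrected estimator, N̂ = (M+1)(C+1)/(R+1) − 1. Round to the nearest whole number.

N̂ = (864+1)(111+1)/(43+1) − 1 = 865·112/44 − 1
= 96880/44 − 1 ≈ 2201.8 − 1 ≈ 2200.8 → 2201

N ≈ 2201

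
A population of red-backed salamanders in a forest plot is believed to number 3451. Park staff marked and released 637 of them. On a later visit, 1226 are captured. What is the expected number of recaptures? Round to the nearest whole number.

expected recaptures ≈ 226

Expected recaptures E[R] = M·C / N.
E[R] = 637 × 1226 / 3451 = 780962 / 3451 ≈ 226.3 → 226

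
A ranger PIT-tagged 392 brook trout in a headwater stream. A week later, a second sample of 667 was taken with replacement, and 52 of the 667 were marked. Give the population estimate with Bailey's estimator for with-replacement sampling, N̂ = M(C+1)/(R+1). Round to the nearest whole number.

N ≈ 4941

N̂ = 392·(667+1)/(52+1) = 392·668/53 = 261856/53 ≈ 4940.7 → 4941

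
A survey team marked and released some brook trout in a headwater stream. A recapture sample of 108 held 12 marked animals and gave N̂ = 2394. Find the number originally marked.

M = 266

From N = M·C/R: M = N·R / C = 2394·12 / 108 = 28728 / 108 = 266.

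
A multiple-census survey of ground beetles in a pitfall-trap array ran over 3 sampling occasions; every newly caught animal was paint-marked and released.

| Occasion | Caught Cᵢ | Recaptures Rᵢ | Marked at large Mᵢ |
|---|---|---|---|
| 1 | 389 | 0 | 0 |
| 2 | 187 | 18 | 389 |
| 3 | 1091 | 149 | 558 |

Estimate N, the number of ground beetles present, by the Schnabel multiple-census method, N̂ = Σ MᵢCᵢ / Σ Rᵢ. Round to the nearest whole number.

Σ MᵢCᵢ = 0·389 + 389·187 + 558·1091 = 0 + 72743 + 608778 = 681521
Σ Rᵢ = 0 + 18 + 149 = 167
N̂ = 681521 / 167 ≈ 4081.0 → 4081

N ≈ 4081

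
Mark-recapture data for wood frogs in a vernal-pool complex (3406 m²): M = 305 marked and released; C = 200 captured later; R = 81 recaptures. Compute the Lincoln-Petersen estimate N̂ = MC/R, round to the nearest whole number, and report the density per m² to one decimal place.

density ≈ 0.2 wood frogs per m²

N̂ = 305·200/81 = 61000/81 ≈ 753.1 → 753
Density = N̂ / area = 753 / 3406 ≈ 0.22 → 0.2 per m²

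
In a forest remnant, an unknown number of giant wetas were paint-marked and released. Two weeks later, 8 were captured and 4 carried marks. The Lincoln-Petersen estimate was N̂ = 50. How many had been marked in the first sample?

M = 25

From N = M·C/R: M = N·R / C = 50·4 / 8 = 200 / 8 = 25.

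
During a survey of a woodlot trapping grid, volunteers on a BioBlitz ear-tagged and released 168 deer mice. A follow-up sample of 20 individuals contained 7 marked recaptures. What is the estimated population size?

If marked individuals mix randomly, R/C ≈ M/N, giving N ≈ M·C/R.
N = (168 × 20) / 7 = 3360 / 7 = 480

N = 480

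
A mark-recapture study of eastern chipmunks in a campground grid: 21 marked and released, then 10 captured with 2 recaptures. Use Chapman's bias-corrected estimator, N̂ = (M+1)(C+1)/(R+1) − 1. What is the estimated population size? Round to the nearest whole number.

N̂ = (21+1)(10+1)/(2+1) − 1 = 22·11/3 − 1
= 242/3 − 1 ≈ 80.7 − 1 ≈ 79.7 → 80

N ≈ 80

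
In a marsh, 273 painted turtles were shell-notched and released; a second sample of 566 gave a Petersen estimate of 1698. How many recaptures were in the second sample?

From N = M·C/R: R = M·C / N = 273·566 / 1698 = 154518 / 1698 = 91.

R = 91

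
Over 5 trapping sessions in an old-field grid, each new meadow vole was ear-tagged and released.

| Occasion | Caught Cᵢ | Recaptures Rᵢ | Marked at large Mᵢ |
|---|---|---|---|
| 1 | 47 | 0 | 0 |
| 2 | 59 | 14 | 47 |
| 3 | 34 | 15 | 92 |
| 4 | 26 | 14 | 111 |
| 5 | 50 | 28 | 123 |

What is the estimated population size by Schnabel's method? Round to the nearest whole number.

N ≈ 210

Σ MᵢCᵢ = 0·47 + 47·59 + 92·34 + 111·26 + 123·50 = 0 + 2773 + 3128 + 2886 + 6150 = 14937
Σ Rᵢ = 0 + 14 + 15 + 14 + 28 = 71
N̂ = 14937 / 71 ≈ 210.4 → 210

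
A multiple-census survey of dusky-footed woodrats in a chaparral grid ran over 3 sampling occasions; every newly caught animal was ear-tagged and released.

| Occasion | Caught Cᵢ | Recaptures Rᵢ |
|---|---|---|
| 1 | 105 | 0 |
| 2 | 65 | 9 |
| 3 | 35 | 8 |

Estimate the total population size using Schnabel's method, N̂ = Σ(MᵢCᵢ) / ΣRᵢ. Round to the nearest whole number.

N ≈ 733

Marked at large before each occasion: Mᵢ = Σⱼ<ᵢ (Cⱼ − Rⱼ) → M1=0, M2=105, M3=161
Σ MᵢCᵢ = 0·105 + 105·65 + 161·35 = 0 + 6825 + 5635 = 12460
Σ Rᵢ = 0 + 9 + 8 = 17
N̂ = 12460 / 17 ≈ 732.9 → 733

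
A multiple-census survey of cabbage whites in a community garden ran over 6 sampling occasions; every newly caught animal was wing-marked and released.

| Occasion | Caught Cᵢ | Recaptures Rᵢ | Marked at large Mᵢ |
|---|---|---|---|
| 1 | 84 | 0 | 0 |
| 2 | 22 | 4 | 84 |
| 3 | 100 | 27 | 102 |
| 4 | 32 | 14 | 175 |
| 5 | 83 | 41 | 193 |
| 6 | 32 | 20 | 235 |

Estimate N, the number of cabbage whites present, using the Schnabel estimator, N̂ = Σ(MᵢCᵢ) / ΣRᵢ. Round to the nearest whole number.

Σ MᵢCᵢ = 0·84 + 84·22 + 102·100 + 175·32 + 193·83 + 235·32 = 0 + 1848 + 10200 + 5600 + 16019 + 7520 = 41187
Σ Rᵢ = 0 + 4 + 27 + 14 + 41 + 20 = 106
N̂ = 41187 / 106 ≈ 388.6 → 389

N ≈ 389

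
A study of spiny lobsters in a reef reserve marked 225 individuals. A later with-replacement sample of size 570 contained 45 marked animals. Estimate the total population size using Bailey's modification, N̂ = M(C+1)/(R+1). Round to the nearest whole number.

N̂ = 225·(570+1)/(45+1) = 225·571/46 = 128475/46 ≈ 2792.9 → 2793

N ≈ 2793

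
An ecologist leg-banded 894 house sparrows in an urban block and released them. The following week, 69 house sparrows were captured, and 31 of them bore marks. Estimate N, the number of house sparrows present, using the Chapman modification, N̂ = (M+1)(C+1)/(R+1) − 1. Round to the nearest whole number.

N̂ = (894+1)(69+1)/(31+1) − 1 = 895·70/32 − 1
= 62650/32 − 1 ≈ 1957.8 − 1 ≈ 1956.8 → 1957

N ≈ 1957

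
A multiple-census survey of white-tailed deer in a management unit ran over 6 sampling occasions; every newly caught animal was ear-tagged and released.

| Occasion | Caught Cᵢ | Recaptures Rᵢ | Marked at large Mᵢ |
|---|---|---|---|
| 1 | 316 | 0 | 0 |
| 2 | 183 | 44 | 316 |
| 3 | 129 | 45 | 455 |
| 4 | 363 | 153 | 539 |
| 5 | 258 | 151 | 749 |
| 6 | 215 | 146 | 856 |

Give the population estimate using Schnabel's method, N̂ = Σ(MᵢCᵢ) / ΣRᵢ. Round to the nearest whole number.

Σ MᵢCᵢ = 0·316 + 316·183 + 455·129 + 539·363 + 749·258 + 856·215 = 0 + 57828 + 58695 + 195657 + 193242 + 184040 = 689462
Σ Rᵢ = 0 + 44 + 45 + 153 + 151 + 146 = 539
N̂ = 689462 / 539 ≈ 1279.2 → 1279

N ≈ 1279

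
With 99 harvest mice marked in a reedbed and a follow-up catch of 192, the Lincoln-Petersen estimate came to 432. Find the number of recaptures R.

From N = M·C/R: R = M·C / N = 99·192 / 432 = 19008 / 432 = 44.

R = 44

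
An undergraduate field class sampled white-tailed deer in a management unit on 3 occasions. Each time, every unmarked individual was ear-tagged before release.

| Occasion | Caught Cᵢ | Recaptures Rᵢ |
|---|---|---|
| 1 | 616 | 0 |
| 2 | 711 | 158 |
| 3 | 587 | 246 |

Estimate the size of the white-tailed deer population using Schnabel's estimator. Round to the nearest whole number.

Marked at large before each occasion: Mᵢ = Σⱼ<ᵢ (Cⱼ − Rⱼ) → M1=0, M2=616, M3=1169
Σ MᵢCᵢ = 0·616 + 616·711 + 1169·587 = 0 + 437976 + 686203 = 1124179
Σ Rᵢ = 0 + 158 + 246 = 404
N̂ = 1124179 / 404 ≈ 2782.6 → 2783

N ≈ 2783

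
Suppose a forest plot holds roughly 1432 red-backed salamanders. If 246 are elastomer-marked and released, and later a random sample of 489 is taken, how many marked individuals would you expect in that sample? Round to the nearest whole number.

expected recaptures ≈ 84

Expected recaptures E[R] = M·C / N.
E[R] = 246 × 489 / 1432 = 120294 / 1432 ≈ 84.0 → 84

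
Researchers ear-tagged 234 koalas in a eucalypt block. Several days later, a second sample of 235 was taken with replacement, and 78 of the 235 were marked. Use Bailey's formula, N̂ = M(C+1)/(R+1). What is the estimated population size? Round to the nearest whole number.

N ≈ 699

N̂ = 234·(235+1)/(78+1) = 234·236/79 = 55224/79 ≈ 699.0 → 699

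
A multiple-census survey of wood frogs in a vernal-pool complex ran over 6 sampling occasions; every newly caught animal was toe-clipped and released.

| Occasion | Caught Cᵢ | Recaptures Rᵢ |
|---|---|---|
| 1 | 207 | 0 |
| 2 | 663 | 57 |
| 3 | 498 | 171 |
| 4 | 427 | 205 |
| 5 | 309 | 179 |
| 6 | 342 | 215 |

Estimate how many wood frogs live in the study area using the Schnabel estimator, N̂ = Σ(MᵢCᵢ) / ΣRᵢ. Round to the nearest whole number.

Marked at large before each occasion: Mᵢ = Σⱼ<ᵢ (Cⱼ − Rⱼ) → M1=0, M2=207, M3=813, M4=1140, M5=1362, M6=1492
Σ MᵢCᵢ = 0·207 + 207·663 + 813·498 + 1140·427 + 1362·309 + 1492·342 = 0 + 137241 + 404874 + 486780 + 420858 + 510264 = 1960017
Σ Rᵢ = 0 + 57 + 171 + 205 + 179 + 215 = 827
N̂ = 1960017 / 827 ≈ 2370.0 → 2370

N ≈ 2370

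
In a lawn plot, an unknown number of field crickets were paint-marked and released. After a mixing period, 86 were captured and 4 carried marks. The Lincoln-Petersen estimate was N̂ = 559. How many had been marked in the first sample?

M = 26

From N = M·C/R: M = N·R / C = 559·4 / 86 = 2236 / 86 = 26.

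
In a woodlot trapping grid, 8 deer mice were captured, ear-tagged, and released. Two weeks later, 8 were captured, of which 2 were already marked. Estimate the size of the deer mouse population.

N = 32

Lincoln-Petersen assumes M/N = R/C, so N = M·C / R.
N = (8 × 8) / 2 = 64 / 2 = 32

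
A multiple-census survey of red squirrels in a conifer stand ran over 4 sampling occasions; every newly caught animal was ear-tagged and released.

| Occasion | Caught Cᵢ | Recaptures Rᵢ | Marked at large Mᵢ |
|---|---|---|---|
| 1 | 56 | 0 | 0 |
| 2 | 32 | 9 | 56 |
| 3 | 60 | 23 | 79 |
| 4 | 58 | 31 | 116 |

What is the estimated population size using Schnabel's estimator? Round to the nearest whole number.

Σ MᵢCᵢ = 0·56 + 56·32 + 79·60 + 116·58 = 0 + 1792 + 4740 + 6728 = 13260
Σ Rᵢ = 0 + 9 + 23 + 31 = 63
N̂ = 13260 / 63 ≈ 210.48 → 210

N ≈ 210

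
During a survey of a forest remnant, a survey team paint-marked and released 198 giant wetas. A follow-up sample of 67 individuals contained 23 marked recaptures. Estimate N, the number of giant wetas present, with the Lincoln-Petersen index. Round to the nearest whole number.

N ≈ 577

N = (198 × 67) / 23 = 13266 / 23 ≈ 576.8 → 577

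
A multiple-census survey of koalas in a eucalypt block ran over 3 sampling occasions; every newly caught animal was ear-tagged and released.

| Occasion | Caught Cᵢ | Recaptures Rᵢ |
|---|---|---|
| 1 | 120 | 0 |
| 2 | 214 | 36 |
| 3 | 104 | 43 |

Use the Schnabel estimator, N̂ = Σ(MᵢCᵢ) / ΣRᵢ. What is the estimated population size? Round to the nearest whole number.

N ≈ 717

Marked at large before each occasion: Mᵢ = Σⱼ<ᵢ (Cⱼ − Rⱼ) → M1=0, M2=120, M3=298
Σ MᵢCᵢ = 0·120 + 120·214 + 298·104 = 0 + 25680 + 30992 = 56672
Σ Rᵢ = 0 + 36 + 43 = 79
N̂ = 56672 / 79 ≈ 717.4 → 717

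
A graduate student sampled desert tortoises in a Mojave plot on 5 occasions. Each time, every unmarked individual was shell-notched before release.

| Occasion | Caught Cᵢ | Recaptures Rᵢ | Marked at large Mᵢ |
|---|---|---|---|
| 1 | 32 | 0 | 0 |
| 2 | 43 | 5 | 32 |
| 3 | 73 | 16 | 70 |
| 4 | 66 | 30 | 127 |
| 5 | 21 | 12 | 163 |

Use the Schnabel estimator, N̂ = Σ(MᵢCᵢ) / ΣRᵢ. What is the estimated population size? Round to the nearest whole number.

N ≈ 290

Σ MᵢCᵢ = 0·32 + 32·43 + 70·73 + 127·66 + 163·21 = 0 + 1376 + 5110 + 8382 + 3423 = 18291
Σ Rᵢ = 0 + 5 + 16 + 30 + 12 = 63
N̂ = 18291 / 63 ≈ 290.3 → 290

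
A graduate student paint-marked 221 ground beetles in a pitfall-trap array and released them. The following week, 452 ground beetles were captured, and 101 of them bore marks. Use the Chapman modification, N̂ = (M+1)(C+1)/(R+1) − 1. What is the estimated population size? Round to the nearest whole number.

N̂ = (221+1)(452+1)/(101+1) − 1 = 222·453/102 − 1
= 100566/102 − 1 ≈ 985.9 − 1 ≈ 984.9 → 985

N ≈ 985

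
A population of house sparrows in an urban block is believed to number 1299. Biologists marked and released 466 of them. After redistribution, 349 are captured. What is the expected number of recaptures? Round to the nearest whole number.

expected recaptures ≈ 125

Expected recaptures E[R] = M·C / N.
E[R] = 466 × 349 / 1299 = 162634 / 1299 ≈ 125.2 → 125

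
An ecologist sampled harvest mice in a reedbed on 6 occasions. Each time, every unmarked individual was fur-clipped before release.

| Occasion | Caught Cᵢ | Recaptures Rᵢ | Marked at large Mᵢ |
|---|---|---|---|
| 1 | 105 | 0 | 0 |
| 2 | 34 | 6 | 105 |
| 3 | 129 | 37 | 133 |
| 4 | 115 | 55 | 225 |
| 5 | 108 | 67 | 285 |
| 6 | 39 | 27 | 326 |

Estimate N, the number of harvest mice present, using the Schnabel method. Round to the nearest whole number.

N ≈ 469

Σ MᵢCᵢ = 0·105 + 105·34 + 133·129 + 225·115 + 285·108 + 326·39 = 0 + 3570 + 17157 + 25875 + 30780 + 12714 = 90096
Σ Rᵢ = 0 + 6 + 37 + 55 + 67 + 27 = 192
N̂ = 90096 / 192 ≈ 469.2 → 469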